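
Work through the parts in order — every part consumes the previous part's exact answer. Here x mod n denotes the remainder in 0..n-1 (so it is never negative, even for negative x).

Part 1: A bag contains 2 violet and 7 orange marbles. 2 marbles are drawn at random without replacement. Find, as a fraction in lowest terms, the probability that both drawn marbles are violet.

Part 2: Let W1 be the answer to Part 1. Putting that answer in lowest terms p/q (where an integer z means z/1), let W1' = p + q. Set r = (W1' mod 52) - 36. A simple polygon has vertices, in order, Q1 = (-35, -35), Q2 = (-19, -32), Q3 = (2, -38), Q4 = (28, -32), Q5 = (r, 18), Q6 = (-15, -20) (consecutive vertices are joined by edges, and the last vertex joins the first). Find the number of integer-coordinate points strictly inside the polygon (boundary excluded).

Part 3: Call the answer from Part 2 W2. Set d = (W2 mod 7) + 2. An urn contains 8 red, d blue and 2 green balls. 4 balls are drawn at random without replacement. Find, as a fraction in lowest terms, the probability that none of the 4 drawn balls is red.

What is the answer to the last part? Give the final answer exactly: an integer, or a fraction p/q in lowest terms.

7/102

Part 1: total draws C(9,2) = 36; favorable C(2,2) = 1; P = 1/36; answer 1/36
Part 2: W1 = 1/36; threaded value p + q = 37; r = 1; cross terms: (-35*-32 - -19*-35)=455, (-19*-38 - 2*-32)=786, (2*-32 - 28*-38)=1000, (28*18 - 1*-32)=536, (1*-20 - -15*18)=250, (-15*-35 - -35*-20)=-175; twice the area = |2852| = 2852; area = 1426; boundary points = 1 + 3 + 2 + 1 + 2 + 5 = 14; strictly interior points = area - boundary/2 + 1 = 1420; answer 1420
Part 3: W2 = 1420; d = 8; total draws C(18,4) = 3060; favorable C(10,4) = 210; P = 7/102; answer 7/102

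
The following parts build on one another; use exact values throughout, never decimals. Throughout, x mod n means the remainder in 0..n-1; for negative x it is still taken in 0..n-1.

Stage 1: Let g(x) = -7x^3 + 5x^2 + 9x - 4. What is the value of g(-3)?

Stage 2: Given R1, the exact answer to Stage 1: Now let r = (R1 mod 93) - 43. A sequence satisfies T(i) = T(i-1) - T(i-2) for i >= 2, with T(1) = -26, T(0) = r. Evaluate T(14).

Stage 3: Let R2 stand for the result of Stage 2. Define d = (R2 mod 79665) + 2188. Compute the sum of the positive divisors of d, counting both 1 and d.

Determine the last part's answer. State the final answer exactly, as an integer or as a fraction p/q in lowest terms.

3836

Stage 1: -7*(-3)^3 + 5*(-3)^2 + 9*(-3)^1 - 4 = (189) + (45) + (-27) + (-4) = 203; answer 203
Stage 2: R1 = 203; r = -26; T(2) = 1*(-26) - 1*(-26) = 0; iterating: T(2)=0, T(3)=26, T(4)=26, T(5)=0, T(6)=-26, T(7)=-26, T(8)=0, T(9)=26, T(10)=26, T(11)=0, T(12)=-26, T(13)=-26, T(14)=0; answer 0
Stage 3: R2 = 0; d = 2188; 2188 = 2^2 * 547; sigma = (1 + 2 + 4) * (1 + 547) = 7 * 548 = 3836; answer 3836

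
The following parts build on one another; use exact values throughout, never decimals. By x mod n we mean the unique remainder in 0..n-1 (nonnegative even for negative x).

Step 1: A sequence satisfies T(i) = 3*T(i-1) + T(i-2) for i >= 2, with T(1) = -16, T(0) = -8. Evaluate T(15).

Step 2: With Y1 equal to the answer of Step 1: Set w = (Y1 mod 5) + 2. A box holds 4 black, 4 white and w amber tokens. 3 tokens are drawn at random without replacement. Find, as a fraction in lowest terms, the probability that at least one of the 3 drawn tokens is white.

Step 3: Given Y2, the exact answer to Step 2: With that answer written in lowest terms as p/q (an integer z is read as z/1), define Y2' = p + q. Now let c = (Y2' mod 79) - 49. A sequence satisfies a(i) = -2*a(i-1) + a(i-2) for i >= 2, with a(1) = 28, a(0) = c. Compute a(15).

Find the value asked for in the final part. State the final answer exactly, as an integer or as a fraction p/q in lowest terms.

Step 1: T(2) = 3*(-16) + 1*(-8) = -56; iterating: T(2)=-56, T(3)=-184, T(4)=-608, T(5)=-2008, T(6)=-6632, T(7)=-21904, T(8)=-72344, T(9)=-238936, T(10)=-789152, T(11)=-2606392, T(12)=-8608328, T(13)=-28431376, T(14)=-93902456, T(15)=-310138744; answer -310138744
Step 2: Y1 = -310138744; w = 3; total draws C(11,3) = 165; complement C(7,3) = 35; favorable 165 - 35 = 130; P = 26/33; answer 26/33
Step 3: Y2 = 26/33; threaded value p + q = 59; c = 10; a(2) = -2*(28) + 1*(10) = -46; iterating: a(2)=-46, a(3)=120, a(4)=-286, a(5)=692, a(6)=-1670, a(7)=4032, a(8)=-9734, a(9)=23500, a(10)=-56734, a(11)=136968, a(12)=-330670, a(13)=798308, a(14)=-1927286, a(15)=4652880; answer 4652880

4652880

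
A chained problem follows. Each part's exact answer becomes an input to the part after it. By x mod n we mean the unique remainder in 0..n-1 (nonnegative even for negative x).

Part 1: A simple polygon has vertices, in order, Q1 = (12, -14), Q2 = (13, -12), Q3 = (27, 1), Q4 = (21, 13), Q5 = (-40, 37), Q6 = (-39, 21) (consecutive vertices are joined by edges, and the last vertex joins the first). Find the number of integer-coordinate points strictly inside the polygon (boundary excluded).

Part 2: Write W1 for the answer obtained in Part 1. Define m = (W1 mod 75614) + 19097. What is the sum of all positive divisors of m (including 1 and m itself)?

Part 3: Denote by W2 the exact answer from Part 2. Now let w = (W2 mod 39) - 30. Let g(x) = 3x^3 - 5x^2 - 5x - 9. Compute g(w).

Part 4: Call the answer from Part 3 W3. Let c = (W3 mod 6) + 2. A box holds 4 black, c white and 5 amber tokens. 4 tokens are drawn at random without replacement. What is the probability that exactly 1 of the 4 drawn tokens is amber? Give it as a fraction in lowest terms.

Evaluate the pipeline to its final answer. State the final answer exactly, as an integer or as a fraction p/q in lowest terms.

Part 1: cross terms: (12*-12 - 13*-14)=38, (13*1 - 27*-12)=337, (27*13 - 21*1)=330, (21*37 - -40*13)=1297, (-40*21 - -39*37)=603, (-39*-14 - 12*21)=294; twice the area = |2899| = 2899; area = 2899/2; boundary points = 1 + 1 + 6 + 1 + 1 + 1 = 11; strictly interior points = area - boundary/2 + 1 = 1445; answer 1445
Part 2: W1 = 1445; m = 20542; 20542 = 2 * 10271; sigma = (1 + 2) * (1 + 10271) = 3 * 10272 = 30816; answer 30816
Part 3: W2 = 30816; w = -24; 3*(-24)^3 - 5*(-24)^2 - 5*(-24)^1 - 9 = (-41472) + (-2880) + (120) + (-9) = -44241; answer -44241
Part 4: W3 = -44241; c = 5; total draws C(14,4) = 1001; favorable C(5,1)*C(9,3) = 420; P = 60/143; answer 60/143

60/143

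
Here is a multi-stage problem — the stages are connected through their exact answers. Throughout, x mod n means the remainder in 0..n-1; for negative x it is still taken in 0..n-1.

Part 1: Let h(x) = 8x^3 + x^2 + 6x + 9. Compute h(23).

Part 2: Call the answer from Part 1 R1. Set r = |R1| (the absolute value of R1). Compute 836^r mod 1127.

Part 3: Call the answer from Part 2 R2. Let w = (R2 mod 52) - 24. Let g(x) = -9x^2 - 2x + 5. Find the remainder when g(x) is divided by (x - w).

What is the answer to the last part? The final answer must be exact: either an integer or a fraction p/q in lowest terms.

-706

Part 1: 8*(23)^3 + 1*(23)^2 + 6*(23)^1 + 9 = (97336) + (529) + (138) + (9) = 98012; answer 98012
Part 2: R1 = 98012; r = 98012; squarings mod 1127: 836^1=836, 836^2=156, 836^4=669, 836^8=142, 836^16=1005, 836^32=233, 836^64=193, 836^128=58, 836^256=1110, 836^512=289, 836^1024=123, 836^2048=478, 836^4096=830, 836^8192=303, 836^16384=522, 836^32768=877, 836^65536=515; 836^98012 = 836^4 * 836^8 * 836^16 * 836^64 * 836^128 * 836^512 * 836^1024 * 836^2048 * 836^4096 * 836^8192 * 836^16384 * 836^65536 = 639 (mod 1127); answer 639
Part 3: R2 = 639; w = -9; remainder = value at the root: -9*(-9)^2 - 2*(-9)^1 + 5 = (-729) + (18) + (5) = -706; answer -706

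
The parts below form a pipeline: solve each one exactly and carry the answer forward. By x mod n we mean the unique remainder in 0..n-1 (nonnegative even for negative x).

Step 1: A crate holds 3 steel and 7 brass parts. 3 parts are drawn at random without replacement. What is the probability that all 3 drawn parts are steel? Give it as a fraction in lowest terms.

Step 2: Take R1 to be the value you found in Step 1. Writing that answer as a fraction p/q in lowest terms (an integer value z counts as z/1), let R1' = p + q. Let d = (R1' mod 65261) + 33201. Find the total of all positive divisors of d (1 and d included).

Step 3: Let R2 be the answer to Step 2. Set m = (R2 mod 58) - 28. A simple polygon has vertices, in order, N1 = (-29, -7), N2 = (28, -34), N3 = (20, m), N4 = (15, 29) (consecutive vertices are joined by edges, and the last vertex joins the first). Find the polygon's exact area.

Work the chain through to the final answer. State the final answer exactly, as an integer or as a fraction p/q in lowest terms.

1719

Step 1: total draws C(10,3) = 120; favorable C(3,3) = 1; P = 1/120; answer 1/120
Step 2: R1 = 1/120; threaded value p + q = 121; d = 33322; 33322 = 2 * 16661; sigma = (1 + 2) * (1 + 16661) = 3 * 16662 = 49986; answer 49986
Step 3: R2 = 49986; m = 20; cross terms: (-29*-34 - 28*-7)=1182, (28*20 - 20*-34)=1240, (20*29 - 15*20)=280, (15*-7 - -29*29)=736; twice the area = |3438| = 3438; area = 1719; answer 1719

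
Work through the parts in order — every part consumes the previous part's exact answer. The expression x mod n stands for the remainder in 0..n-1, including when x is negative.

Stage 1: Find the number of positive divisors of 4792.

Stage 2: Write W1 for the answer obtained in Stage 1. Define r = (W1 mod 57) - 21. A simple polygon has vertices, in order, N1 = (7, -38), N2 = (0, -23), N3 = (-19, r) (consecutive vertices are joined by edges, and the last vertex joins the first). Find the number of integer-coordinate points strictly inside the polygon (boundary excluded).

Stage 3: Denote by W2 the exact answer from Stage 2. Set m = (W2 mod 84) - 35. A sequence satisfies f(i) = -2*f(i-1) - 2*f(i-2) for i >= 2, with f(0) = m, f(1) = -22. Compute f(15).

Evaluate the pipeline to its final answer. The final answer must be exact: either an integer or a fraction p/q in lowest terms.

Stage 1: 4792 = 2^3 * 599; number of divisors = (3+1) * (1+1) = 8; answer 8
Stage 2: W1 = 8; r = -13; cross terms: (7*-23 - 0*-38)=-161, (0*-13 - -19*-23)=-437, (-19*-38 - 7*-13)=813; twice the area = |215| = 215; area = 215/2; boundary points = 1 + 1 + 1 = 3; strictly interior points = area - boundary/2 + 1 = 107; answer 107
Stage 3: W2 = 107; m = -12; f(2) = -2*(-22) - 2*(-12) = 68; iterating: f(2)=68, f(3)=-92, f(4)=48, f(5)=88, f(6)=-272, f(7)=368, f(8)=-192, f(9)=-352, f(10)=1088, f(11)=-1472, f(12)=768, f(13)=1408, f(14)=-4352, f(15)=5888; answer 5888

5888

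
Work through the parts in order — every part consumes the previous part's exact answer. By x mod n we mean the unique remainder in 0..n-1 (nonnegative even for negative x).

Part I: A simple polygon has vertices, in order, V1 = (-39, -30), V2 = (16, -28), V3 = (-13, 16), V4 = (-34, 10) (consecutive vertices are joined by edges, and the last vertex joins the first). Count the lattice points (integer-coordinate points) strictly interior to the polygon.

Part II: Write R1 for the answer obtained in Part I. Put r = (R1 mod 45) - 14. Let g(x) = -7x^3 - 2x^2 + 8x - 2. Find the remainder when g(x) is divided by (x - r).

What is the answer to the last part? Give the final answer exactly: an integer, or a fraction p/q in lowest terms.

-1538

Part I: cross terms: (-39*-28 - 16*-30)=1572, (16*16 - -13*-28)=-108, (-13*10 - -34*16)=414, (-34*-30 - -39*10)=1410; twice the area = |3288| = 3288; area = 1644; boundary points = 1 + 1 + 3 + 5 = 10; strictly interior points = area - boundary/2 + 1 = 1640; answer 1640
Part II: R1 = 1640; r = 6; remainder = value at the root: -7*(6)^3 - 2*(6)^2 + 8*(6)^1 - 2 = (-1512) + (-72) + (48) + (-2) = -1538; answer -1538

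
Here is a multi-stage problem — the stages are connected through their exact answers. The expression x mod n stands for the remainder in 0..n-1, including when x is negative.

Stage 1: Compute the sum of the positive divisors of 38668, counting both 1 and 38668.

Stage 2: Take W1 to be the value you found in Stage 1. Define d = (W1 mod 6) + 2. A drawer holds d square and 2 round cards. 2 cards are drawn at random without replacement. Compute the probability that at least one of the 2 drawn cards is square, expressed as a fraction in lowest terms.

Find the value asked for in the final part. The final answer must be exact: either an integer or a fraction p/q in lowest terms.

27/28

Stage 1: 38668 = 2^2 * 7 * 1381; sigma = (1 + 2 + 4) * (1 + 7) * (1 + 1381) = 7 * 8 * 1382 = 77392; answer 77392
Stage 2: W1 = 77392; d = 6; total draws C(8,2) = 28; complement C(2,2) = 1; favorable 28 - 1 = 27; P = 27/28; answer 27/28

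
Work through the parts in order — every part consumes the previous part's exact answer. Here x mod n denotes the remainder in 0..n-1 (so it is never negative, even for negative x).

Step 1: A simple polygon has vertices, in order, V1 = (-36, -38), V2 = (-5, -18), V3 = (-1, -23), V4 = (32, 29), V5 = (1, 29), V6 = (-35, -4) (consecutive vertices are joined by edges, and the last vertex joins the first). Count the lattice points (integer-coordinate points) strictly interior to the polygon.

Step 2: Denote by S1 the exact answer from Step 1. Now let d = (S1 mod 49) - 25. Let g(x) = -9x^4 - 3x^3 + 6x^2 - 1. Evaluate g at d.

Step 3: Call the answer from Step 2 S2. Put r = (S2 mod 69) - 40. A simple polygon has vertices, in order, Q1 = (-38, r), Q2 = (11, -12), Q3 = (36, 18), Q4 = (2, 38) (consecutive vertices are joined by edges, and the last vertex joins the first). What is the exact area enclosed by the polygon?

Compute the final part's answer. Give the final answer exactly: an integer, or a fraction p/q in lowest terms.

Step 1: cross terms: (-36*-18 - -5*-38)=458, (-5*-23 - -1*-18)=97, (-1*29 - 32*-23)=707, (32*29 - 1*29)=899, (1*-4 - -35*29)=1011, (-35*-38 - -36*-4)=1186; twice the area = |4358| = 4358; area = 2179; boundary points = 1 + 1 + 1 + 31 + 3 + 1 = 38; strictly interior points = area - boundary/2 + 1 = 2161; answer 2161
Step 2: S1 = 2161; d = -20; -9*(-20)^4 - 3*(-20)^3 + 6*(-20)^2 - 1 = (-1440000) + (24000) + (2400) + (-1) = -1413601; answer -1413601
Step 3: S2 = -1413601; r = -38; cross terms: (-38*-12 - 11*-38)=874, (11*18 - 36*-12)=630, (36*38 - 2*18)=1332, (2*-38 - -38*38)=1368; twice the area = |4204| = 4204; area = 2102; answer 2102

2102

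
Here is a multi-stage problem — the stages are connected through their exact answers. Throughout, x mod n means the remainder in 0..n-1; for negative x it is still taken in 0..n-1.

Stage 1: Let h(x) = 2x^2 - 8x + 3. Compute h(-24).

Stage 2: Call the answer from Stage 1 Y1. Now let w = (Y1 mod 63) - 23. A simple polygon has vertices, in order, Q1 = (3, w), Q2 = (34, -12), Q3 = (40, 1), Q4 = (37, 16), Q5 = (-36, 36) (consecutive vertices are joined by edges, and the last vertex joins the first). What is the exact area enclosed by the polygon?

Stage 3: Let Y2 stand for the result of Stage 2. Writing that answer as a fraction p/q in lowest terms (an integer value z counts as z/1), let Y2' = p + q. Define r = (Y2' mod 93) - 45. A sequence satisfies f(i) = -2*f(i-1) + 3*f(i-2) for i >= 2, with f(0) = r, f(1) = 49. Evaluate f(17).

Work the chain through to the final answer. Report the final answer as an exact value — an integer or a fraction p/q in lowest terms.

2292237889

Stage 1: 2*(-24)^2 - 8*(-24)^1 + 3 = (1152) + (192) + (3) = 1347; answer 1347
Stage 2: Y1 = 1347; w = 1; cross terms: (3*-12 - 34*1)=-70, (34*1 - 40*-12)=514, (40*16 - 37*1)=603, (37*36 - -36*16)=1908, (-36*1 - 3*36)=-144; twice the area = |2811| = 2811; area = 2811/2; answer 2811/2
Stage 3: Y2 = 2811/2; threaded value p + q = 2813; r = -22; f(2) = -2*(49) + 3*(-22) = -164; iterating: f(2)=-164, f(3)=475, f(4)=-1442, f(5)=4309, f(6)=-12944, f(7)=38815, f(8)=-116462, f(9)=349369, f(10)=-1048124, f(11)=3144355, f(12)=-9433082, f(13)=28299229, f(14)=-84897704, f(15)=254693095, f(16)=-764079302, f(17)=2292237889; answer 2292237889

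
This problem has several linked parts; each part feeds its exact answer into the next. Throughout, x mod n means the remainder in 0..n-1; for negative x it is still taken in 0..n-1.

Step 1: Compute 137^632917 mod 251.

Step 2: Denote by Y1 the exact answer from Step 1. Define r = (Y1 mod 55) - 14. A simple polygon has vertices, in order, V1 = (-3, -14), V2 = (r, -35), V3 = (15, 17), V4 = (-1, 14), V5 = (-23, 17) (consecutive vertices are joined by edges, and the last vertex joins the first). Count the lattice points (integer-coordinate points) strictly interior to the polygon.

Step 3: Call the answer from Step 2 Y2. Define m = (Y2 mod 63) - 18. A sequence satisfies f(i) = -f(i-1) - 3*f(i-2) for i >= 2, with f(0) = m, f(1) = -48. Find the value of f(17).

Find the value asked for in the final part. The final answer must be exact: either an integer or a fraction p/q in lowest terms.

-15258

Step 1: squarings mod 251: 137^1=137, 137^2=195, 137^4=124, 137^8=65, 137^16=209, 137^32=7, 137^64=49, 137^128=142, 137^256=84, 137^512=28, 137^1024=31, 137^2048=208, 137^4096=92, 137^8192=181, 137^16384=131, 137^32768=93, 137^65536=115, 137^131072=173, 137^262144=60, 137^524288=86; 137^632917 = 137^1 * 137^4 * 137^16 * 137^64 * 137^2048 * 137^8192 * 137^32768 * 137^65536 * 137^524288 = 129 (mod 251); answer 129
Step 2: Y1 = 129; r = 5; cross terms: (-3*-35 - 5*-14)=175, (5*17 - 15*-35)=610, (15*14 - -1*17)=227, (-1*17 - -23*14)=305, (-23*-14 - -3*17)=373; twice the area = |1690| = 1690; area = 845; boundary points = 1 + 2 + 1 + 1 + 1 = 6; strictly interior points = area - boundary/2 + 1 = 843; answer 843
Step 3: Y2 = 843; m = 6; f(2) = -1*(-48) - 3*(6) = 30; iterating: f(2)=30, f(3)=114, f(4)=-204, f(5)=-138, f(6)=750, f(7)=-336, f(8)=-1914, f(9)=2922, f(10)=2820, f(11)=-11586, f(12)=3126, f(13)=31632, f(14)=-41010, f(15)=-53886, f(16)=176916, f(17)=-15258; answer -15258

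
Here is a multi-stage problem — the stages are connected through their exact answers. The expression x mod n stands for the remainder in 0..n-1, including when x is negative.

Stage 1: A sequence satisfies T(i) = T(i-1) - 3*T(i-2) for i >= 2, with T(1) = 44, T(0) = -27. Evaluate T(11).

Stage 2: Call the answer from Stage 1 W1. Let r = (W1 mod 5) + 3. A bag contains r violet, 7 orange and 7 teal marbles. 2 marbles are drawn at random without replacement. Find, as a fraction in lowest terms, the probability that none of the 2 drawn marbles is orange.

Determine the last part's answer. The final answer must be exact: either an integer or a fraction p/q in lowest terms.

39/95

Stage 1: T(2) = 1*(44) - 3*(-27) = 125; iterating: T(2)=125, T(3)=-7, T(4)=-382, T(5)=-361, T(6)=785, T(7)=1868, T(8)=-487, T(9)=-6091, T(10)=-4630, T(11)=13643; answer 13643
Stage 2: W1 = 13643; r = 6; total draws C(20,2) = 190; favorable C(13,2) = 78; P = 39/95; answer 39/95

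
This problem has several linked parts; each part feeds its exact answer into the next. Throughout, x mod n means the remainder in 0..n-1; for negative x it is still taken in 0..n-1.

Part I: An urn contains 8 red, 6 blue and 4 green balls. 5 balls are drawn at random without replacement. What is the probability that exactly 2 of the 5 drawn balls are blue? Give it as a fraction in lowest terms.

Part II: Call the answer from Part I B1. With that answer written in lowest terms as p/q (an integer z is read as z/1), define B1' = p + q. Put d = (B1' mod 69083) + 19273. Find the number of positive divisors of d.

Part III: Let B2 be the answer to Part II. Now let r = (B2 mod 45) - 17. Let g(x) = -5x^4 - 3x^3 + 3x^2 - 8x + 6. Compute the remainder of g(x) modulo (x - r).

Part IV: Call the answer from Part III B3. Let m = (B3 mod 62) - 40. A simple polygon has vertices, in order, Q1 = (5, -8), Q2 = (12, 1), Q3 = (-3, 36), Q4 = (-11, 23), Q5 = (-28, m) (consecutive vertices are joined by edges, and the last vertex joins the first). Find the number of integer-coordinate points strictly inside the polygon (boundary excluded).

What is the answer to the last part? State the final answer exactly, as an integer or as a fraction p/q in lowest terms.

Part I: total draws C(18,5) = 8568; favorable C(6,2)*C(12,3) = 3300; P = 275/714; answer 275/714
Part II: B1 = 275/714; threaded value p + q = 989; d = 20262; 20262 = 2 * 3 * 11 * 307; number of divisors = (1+1) * (1+1) * (1+1) * (1+1) = 16; answer 16
Part III: B2 = 16; r = -1; remainder = value at the root: -5*(-1)^4 - 3*(-1)^3 + 3*(-1)^2 - 8*(-1)^1 + 6 = (-5) + (3) + (3) + (8) + (6) = 15; answer 15
Part IV: B3 = 15; m = -25; cross terms: (5*1 - 12*-8)=101, (12*36 - -3*1)=435, (-3*23 - -11*36)=327, (-11*-25 - -28*23)=919, (-28*-8 - 5*-25)=349; twice the area = |2131| = 2131; area = 2131/2; boundary points = 1 + 5 + 1 + 1 + 1 = 9; strictly interior points = area - boundary/2 + 1 = 1062; answer 1062

1062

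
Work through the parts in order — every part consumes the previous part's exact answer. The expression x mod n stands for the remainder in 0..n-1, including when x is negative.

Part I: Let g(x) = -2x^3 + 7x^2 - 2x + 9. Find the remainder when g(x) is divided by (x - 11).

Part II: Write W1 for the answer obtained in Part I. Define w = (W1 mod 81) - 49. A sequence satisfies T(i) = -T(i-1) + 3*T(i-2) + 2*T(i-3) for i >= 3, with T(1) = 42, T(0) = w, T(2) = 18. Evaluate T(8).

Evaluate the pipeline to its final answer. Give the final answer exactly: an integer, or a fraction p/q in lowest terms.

130

Part I: remainder = value at the root: -2*(11)^3 + 7*(11)^2 - 2*(11)^1 + 9 = (-2662) + (847) + (-22) + (9) = -1828; answer -1828
Part II: W1 = -1828; w = -14; T(3) = -1*(18) + 3*(42) + 2*(-14) = 80; iterating: T(3)=80, T(4)=58, T(5)=218, T(6)=116, T(7)=654, T(8)=130; answer 130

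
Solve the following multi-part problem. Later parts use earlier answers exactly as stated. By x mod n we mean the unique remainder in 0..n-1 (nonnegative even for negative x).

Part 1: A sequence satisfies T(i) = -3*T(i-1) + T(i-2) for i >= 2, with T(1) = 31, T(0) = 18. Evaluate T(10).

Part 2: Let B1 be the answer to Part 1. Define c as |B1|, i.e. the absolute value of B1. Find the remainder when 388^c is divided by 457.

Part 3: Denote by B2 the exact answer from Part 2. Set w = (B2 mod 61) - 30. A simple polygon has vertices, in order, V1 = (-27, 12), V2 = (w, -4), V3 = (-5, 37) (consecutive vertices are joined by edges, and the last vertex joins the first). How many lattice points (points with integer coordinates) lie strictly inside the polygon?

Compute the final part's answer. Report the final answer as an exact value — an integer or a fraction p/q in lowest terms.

188

Part 1: T(2) = -3*(31) + 1*(18) = -75; iterating: T(2)=-75, T(3)=256, T(4)=-843, T(5)=2785, T(6)=-9198, T(7)=30379, T(8)=-100335, T(9)=331384, T(10)=-1094487; answer -1094487
Part 2: B1 = -1094487; c = 1094487; squarings mod 457: 388^1=388, 388^2=191, 388^4=378, 388^8=300, 388^16=428, 388^32=384, 388^64=302, 388^128=261, 388^256=28, 388^512=327, 388^1024=448, 388^2048=81, 388^4096=163, 388^8192=63, 388^16384=313, 388^32768=171, 388^65536=450, 388^131072=49, 388^262144=116, 388^524288=203, 388^1048576=79; 388^1094487 = 388^1 * 388^2 * 388^4 * 388^16 * 388^64 * 388^256 * 388^512 * 388^4096 * 388^8192 * 388^32768 * 388^1048576 = 187 (mod 457); answer 187
Part 3: B2 = 187; w = -26; cross terms: (-27*-4 - -26*12)=420, (-26*37 - -5*-4)=-982, (-5*12 - -27*37)=939; twice the area = |377| = 377; area = 377/2; boundary points = 1 + 1 + 1 = 3; strictly interior points = area - boundary/2 + 1 = 188; answer 188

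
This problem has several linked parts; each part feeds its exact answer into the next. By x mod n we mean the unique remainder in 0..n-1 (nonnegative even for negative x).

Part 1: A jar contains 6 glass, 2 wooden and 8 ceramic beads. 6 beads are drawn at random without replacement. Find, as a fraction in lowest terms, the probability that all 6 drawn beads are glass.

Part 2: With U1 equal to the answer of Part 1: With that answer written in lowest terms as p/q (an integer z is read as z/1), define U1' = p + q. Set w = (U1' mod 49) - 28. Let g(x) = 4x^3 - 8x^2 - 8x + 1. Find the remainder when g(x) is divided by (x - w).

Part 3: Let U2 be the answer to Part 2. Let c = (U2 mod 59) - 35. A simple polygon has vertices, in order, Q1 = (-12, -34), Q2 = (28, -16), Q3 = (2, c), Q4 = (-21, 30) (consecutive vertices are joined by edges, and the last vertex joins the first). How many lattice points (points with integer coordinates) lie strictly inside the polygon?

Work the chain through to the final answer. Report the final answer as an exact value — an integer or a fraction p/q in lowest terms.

737

Part 1: total draws C(16,6) = 8008; favorable C(6,6) = 1; P = 1/8008; answer 1/8008
Part 2: U1 = 1/8008; threaded value p + q = 8009; w = -6; remainder = value at the root: 4*(-6)^3 - 8*(-6)^2 - 8*(-6)^1 + 1 = (-864) + (-288) + (48) + (1) = -1103; answer -1103
Part 3: U2 = -1103; c = -17; cross terms: (-12*-16 - 28*-34)=1144, (28*-17 - 2*-16)=-444, (2*30 - -21*-17)=-297, (-21*-34 - -12*30)=1074; twice the area = |1477| = 1477; area = 1477/2; boundary points = 2 + 1 + 1 + 1 = 5; strictly interior points = area - boundary/2 + 1 = 737; answer 737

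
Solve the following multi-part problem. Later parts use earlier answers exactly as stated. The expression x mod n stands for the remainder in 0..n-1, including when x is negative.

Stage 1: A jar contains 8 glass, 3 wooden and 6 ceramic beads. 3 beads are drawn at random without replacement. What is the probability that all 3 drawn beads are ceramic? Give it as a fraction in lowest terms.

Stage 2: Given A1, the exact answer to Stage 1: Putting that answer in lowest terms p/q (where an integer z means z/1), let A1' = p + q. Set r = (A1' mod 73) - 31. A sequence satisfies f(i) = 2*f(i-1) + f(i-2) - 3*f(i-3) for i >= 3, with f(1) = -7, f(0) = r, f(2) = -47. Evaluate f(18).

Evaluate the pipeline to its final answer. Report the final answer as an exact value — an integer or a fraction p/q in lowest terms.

222760

Stage 1: total draws C(17,3) = 680; favorable C(6,3) = 20; P = 1/34; answer 1/34
Stage 2: A1 = 1/34; threaded value p + q = 35; r = 4; f(3) = 2*(-47) + 1*(-7) - 3*(4) = -113; iterating: f(3)=-113, f(4)=-252, f(5)=-476, f(6)=-865, f(7)=-1450, f(8)=-2337, f(9)=-3529, f(10)=-5045, f(11)=-6608, f(12)=-7674, f(13)=-6821, f(14)=-1492, f(15)=13217, f(16)=45405, f(17)=108503, f(18)=222760; answer 222760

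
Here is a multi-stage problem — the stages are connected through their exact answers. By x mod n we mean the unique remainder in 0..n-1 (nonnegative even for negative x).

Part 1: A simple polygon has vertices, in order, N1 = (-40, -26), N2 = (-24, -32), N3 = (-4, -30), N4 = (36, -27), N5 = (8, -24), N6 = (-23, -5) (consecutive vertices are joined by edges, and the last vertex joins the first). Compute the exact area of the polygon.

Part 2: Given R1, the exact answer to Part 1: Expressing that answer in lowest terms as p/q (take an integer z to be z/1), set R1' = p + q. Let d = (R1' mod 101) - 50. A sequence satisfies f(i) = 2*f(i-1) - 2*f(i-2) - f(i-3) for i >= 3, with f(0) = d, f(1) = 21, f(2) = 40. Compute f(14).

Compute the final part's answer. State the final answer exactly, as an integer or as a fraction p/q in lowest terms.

Part 1: cross terms: (-40*-32 - -24*-26)=656, (-24*-30 - -4*-32)=592, (-4*-27 - 36*-30)=1188, (36*-24 - 8*-27)=-648, (8*-5 - -23*-24)=-592, (-23*-26 - -40*-5)=398; twice the area = |1594| = 1594; area = 797; answer 797
Part 2: R1 = 797; threaded value p + q = 798; d = 41; f(3) = 2*(40) - 2*(21) - 1*(41) = -3; iterating: f(3)=-3, f(4)=-107, f(5)=-248, f(6)=-279, f(7)=45, f(8)=896, f(9)=1981, f(10)=2125, f(11)=-608, f(12)=-7447, f(13)=-15803, f(14)=-16104; answer -16104

-16104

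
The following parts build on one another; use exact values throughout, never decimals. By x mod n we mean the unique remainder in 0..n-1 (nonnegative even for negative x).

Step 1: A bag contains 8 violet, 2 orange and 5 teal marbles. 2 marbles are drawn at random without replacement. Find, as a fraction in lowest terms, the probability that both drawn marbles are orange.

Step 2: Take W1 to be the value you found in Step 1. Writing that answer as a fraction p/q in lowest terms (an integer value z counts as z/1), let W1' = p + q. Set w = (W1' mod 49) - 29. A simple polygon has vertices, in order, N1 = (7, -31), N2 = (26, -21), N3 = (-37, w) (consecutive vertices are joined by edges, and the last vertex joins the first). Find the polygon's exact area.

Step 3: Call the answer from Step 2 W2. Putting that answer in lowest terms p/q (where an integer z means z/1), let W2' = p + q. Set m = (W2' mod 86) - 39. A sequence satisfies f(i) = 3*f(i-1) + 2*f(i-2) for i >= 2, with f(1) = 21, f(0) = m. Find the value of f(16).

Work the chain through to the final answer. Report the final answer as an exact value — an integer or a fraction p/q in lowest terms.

Step 1: total draws C(15,2) = 105; favorable C(2,2) = 1; P = 1/105; answer 1/105
Step 2: W1 = 1/105; threaded value p + q = 106; w = -21; cross terms: (7*-21 - 26*-31)=659, (26*-21 - -37*-21)=-1323, (-37*-31 - 7*-21)=1294; twice the area = |630| = 630; area = 315; answer 315
Step 3: W2 = 315; threaded value p + q = 316; m = 19; f(2) = 3*(21) + 2*(19) = 101; iterating: f(2)=101, f(3)=345, f(4)=1237, f(5)=4401, f(6)=15677, f(7)=55833, f(8)=198853, f(9)=708225, f(10)=2522381, f(11)=8983593, f(12)=31995541, f(13)=113953809, f(14)=405852509, f(15)=1445465145, f(16)=5148100453; answer 5148100453

5148100453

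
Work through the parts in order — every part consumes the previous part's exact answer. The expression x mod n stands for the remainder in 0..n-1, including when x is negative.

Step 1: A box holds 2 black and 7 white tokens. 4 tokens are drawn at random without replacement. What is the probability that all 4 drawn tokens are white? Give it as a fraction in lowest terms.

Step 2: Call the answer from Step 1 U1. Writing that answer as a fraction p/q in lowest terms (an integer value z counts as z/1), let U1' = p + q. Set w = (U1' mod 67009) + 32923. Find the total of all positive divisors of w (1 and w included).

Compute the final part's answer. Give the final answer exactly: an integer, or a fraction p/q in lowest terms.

Step 1: total draws C(9,4) = 126; favorable C(7,4) = 35; P = 5/18; answer 5/18
Step 2: U1 = 5/18; threaded value p + q = 23; w = 32946; 32946 = 2 * 3 * 17^2 * 19; sigma = (1 + 2) * (1 + 3) * (1 + 17 + 289) * (1 + 19) = 3 * 4 * 307 * 20 = 73680; answer 73680

73680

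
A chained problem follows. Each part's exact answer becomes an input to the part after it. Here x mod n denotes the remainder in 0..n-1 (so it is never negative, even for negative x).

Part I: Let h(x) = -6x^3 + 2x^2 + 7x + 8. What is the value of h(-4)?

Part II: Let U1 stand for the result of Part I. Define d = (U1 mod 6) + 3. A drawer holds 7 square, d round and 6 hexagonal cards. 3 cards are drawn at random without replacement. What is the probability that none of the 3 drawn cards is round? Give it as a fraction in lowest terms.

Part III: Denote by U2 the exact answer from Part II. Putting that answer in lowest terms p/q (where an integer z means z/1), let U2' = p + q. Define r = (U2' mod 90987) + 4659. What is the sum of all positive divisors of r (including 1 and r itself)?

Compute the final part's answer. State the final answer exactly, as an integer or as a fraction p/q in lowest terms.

12768

Part I: -6*(-4)^3 + 2*(-4)^2 + 7*(-4)^1 + 8 = (384) + (32) + (-28) + (8) = 396; answer 396
Part II: U1 = 396; d = 3; total draws C(16,3) = 560; favorable C(13,3) = 286; P = 143/280; answer 143/280
Part III: U2 = 143/280; threaded value p + q = 423; r = 5082; 5082 = 2 * 3 * 7 * 11^2; sigma = (1 + 2) * (1 + 3) * (1 + 7) * (1 + 11 + 121) = 3 * 4 * 8 * 133 = 12768; answer 12768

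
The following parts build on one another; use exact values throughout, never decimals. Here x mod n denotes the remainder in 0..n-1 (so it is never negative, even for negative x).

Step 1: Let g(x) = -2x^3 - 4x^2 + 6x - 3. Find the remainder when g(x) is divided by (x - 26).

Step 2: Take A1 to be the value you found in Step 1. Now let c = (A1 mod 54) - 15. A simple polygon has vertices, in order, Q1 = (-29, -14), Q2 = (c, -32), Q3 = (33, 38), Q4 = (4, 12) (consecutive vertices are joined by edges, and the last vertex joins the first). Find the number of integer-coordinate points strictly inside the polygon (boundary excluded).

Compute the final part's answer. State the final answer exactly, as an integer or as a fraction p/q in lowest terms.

1984

Step 1: remainder = value at the root: -2*(26)^3 - 4*(26)^2 + 6*(26)^1 - 3 = (-35152) + (-2704) + (156) + (-3) = -37703; answer -37703
Step 2: A1 = -37703; c = 28; cross terms: (-29*-32 - 28*-14)=1320, (28*38 - 33*-32)=2120, (33*12 - 4*38)=244, (4*-14 - -29*12)=292; twice the area = |3976| = 3976; area = 1988; boundary points = 3 + 5 + 1 + 1 = 10; strictly interior points = area - boundary/2 + 1 = 1984; answer 1984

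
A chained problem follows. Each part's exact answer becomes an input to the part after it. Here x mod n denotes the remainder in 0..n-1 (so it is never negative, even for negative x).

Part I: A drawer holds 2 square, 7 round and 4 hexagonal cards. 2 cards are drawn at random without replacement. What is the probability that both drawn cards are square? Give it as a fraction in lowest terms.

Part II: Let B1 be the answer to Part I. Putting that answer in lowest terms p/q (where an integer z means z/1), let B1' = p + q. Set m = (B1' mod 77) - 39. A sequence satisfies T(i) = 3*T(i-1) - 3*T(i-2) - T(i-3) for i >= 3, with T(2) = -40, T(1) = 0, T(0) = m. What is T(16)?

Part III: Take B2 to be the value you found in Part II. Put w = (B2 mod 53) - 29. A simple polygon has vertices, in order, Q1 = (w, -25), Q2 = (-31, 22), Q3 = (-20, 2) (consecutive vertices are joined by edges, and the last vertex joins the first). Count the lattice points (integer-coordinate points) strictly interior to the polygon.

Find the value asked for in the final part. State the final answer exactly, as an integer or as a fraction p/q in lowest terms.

Part I: total draws C(13,2) = 78; favorable C(2,2) = 1; P = 1/78; answer 1/78
Part II: B1 = 1/78; threaded value p + q = 79; m = -37; T(3) = 3*(-40) - 3*(0) - 1*(-37) = -83; iterating: T(3)=-83, T(4)=-129, T(5)=-98, T(6)=176, T(7)=951, T(8)=2423, T(9)=4240, T(10)=4500, T(11)=-1643, T(12)=-22669, T(13)=-67578, T(14)=-133084, T(15)=-173849, T(16)=-54717; answer -54717
Part III: B2 = -54717; w = 3; cross terms: (3*22 - -31*-25)=-709, (-31*2 - -20*22)=378, (-20*-25 - 3*2)=494; twice the area = |163| = 163; area = 163/2; boundary points = 1 + 1 + 1 = 3; strictly interior points = area - boundary/2 + 1 = 81; answer 81

81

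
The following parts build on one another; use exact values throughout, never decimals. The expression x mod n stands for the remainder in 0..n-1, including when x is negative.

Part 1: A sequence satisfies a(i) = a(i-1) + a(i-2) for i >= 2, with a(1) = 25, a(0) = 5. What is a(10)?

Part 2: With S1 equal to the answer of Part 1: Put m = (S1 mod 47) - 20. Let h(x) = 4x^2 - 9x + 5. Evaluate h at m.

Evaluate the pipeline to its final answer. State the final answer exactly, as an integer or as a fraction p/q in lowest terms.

Part 1: a(2) = 1*(25) + 1*(5) = 30; iterating: a(2)=30, a(3)=55, a(4)=85, a(5)=140, a(6)=225, a(7)=365, a(8)=590, a(9)=955, a(10)=1545; answer 1545
Part 2: S1 = 1545; m = 21; 4*(21)^2 - 9*(21)^1 + 5 = (1764) + (-189) + (5) = 1580; answer 1580

1580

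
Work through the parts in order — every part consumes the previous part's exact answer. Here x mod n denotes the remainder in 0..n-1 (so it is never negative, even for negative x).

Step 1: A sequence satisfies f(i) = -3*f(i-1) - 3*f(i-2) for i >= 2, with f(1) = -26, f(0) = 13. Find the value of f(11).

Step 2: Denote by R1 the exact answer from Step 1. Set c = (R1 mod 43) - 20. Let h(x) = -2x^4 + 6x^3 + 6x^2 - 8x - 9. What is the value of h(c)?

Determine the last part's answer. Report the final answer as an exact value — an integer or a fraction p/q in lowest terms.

21

Step 1: f(2) = -3*(-26) - 3*(13) = 39; iterating: f(2)=39, f(3)=-39, f(4)=0, f(5)=117, f(6)=-351, f(7)=702, f(8)=-1053, f(9)=1053, f(10)=0, f(11)=-3159; answer -3159
Step 2: R1 = -3159; c = 3; -2*(3)^4 + 6*(3)^3 + 6*(3)^2 - 8*(3)^1 - 9 = (-162) + (162) + (54) + (-24) + (-9) = 21; answer 21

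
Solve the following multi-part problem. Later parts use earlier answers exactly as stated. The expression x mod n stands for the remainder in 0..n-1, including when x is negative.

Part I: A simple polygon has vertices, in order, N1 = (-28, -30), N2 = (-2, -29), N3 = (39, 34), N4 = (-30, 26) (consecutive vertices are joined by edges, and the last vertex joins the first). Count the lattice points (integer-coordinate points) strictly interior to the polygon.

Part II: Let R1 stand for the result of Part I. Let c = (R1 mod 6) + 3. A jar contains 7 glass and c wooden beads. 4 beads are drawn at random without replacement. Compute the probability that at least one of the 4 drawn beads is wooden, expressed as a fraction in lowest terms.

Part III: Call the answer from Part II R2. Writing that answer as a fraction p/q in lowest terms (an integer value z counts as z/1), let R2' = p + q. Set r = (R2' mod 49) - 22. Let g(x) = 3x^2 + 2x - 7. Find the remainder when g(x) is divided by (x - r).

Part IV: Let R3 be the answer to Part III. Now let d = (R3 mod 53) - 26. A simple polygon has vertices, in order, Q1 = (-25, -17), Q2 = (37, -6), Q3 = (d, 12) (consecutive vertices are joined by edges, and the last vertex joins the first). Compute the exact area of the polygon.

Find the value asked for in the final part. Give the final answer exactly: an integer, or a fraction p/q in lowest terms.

767

Part I: cross terms: (-28*-29 - -2*-30)=752, (-2*34 - 39*-29)=1063, (39*26 - -30*34)=2034, (-30*-30 - -28*26)=1628; twice the area = |5477| = 5477; area = 5477/2; boundary points = 1 + 1 + 1 + 2 = 5; strictly interior points = area - boundary/2 + 1 = 2737; answer 2737
Part II: R1 = 2737; c = 4; total draws C(11,4) = 330; complement C(7,4) = 35; favorable 330 - 35 = 295; P = 59/66; answer 59/66
Part III: R2 = 59/66; threaded value p + q = 125; r = 5; remainder = value at the root: 3*(5)^2 + 2*(5)^1 - 7 = (75) + (10) + (-7) = 78; answer 78
Part IV: R3 = 78; d = -1; cross terms: (-25*-6 - 37*-17)=779, (37*12 - -1*-6)=438, (-1*-17 - -25*12)=317; twice the area = |1534| = 1534; area = 767; answer 767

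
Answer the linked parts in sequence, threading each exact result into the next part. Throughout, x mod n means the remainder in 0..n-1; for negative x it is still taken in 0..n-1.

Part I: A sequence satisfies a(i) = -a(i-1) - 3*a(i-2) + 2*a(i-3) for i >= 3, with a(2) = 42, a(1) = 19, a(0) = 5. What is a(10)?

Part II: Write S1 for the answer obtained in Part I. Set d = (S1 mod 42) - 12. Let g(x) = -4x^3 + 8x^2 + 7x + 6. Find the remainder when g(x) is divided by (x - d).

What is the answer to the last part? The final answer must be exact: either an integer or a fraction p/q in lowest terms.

-72705

Part I: a(3) = -1*(42) - 3*(19) + 2*(5) = -89; iterating: a(3)=-89, a(4)=1, a(5)=350, a(6)=-531, a(7)=-517, a(8)=2810, a(9)=-2321, a(10)=-7143; answer -7143
Part II: S1 = -7143; d = 27; remainder = value at the root: -4*(27)^3 + 8*(27)^2 + 7*(27)^1 + 6 = (-78732) + (5832) + (189) + (6) = -72705; answer -72705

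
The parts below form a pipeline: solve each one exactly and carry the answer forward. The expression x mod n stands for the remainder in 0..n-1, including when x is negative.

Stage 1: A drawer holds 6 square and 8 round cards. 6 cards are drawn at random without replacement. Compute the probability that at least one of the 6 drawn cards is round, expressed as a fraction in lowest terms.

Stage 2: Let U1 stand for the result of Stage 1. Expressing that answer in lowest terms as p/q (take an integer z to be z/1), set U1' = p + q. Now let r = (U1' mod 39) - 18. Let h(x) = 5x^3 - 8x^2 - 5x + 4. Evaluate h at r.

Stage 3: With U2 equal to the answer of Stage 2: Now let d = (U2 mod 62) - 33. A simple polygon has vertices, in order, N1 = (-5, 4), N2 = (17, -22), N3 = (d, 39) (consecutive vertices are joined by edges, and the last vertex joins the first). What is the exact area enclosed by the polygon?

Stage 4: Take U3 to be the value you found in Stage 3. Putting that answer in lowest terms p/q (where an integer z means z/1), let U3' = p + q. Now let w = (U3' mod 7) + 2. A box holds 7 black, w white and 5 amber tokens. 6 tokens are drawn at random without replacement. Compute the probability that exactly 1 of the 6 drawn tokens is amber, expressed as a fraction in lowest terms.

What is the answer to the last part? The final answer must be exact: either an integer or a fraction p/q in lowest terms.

Stage 1: total draws C(14,6) = 3003; complement C(6,6) = 1; favorable 3003 - 1 = 3002; P = 3002/3003; answer 3002/3003
Stage 2: U1 = 3002/3003; threaded value p + q = 6005; r = 20; 5*(20)^3 - 8*(20)^2 - 5*(20)^1 + 4 = (40000) + (-3200) + (-100) + (4) = 36704; answer 36704
Stage 3: U2 = 36704; d = -33; cross terms: (-5*-22 - 17*4)=42, (17*39 - -33*-22)=-63, (-33*4 - -5*39)=63; twice the area = |42| = 42; area = 21; answer 21
Stage 4: U3 = 21; threaded value p + q = 22; w = 3; total draws C(15,6) = 5005; favorable C(5,1)*C(10,5) = 1260; P = 36/143; answer 36/143

36/143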